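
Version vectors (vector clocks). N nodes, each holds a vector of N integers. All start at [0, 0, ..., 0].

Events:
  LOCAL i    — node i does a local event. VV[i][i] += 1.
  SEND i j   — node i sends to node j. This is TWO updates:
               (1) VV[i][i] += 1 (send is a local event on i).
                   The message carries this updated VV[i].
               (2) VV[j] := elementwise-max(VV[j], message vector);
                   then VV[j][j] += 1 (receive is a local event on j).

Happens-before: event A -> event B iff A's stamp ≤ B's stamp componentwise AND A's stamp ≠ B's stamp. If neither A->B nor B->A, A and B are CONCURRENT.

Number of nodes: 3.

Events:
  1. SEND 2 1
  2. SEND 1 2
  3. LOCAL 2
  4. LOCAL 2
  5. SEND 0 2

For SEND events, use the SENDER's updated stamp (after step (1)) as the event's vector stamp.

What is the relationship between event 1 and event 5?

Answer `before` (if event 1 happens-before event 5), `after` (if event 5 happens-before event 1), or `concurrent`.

Initial: VV[0]=[0, 0, 0]
Initial: VV[1]=[0, 0, 0]
Initial: VV[2]=[0, 0, 0]
Event 1: SEND 2->1: VV[2][2]++ -> VV[2]=[0, 0, 1], msg_vec=[0, 0, 1]; VV[1]=max(VV[1],msg_vec) then VV[1][1]++ -> VV[1]=[0, 1, 1]
Event 2: SEND 1->2: VV[1][1]++ -> VV[1]=[0, 2, 1], msg_vec=[0, 2, 1]; VV[2]=max(VV[2],msg_vec) then VV[2][2]++ -> VV[2]=[0, 2, 2]
Event 3: LOCAL 2: VV[2][2]++ -> VV[2]=[0, 2, 3]
Event 4: LOCAL 2: VV[2][2]++ -> VV[2]=[0, 2, 4]
Event 5: SEND 0->2: VV[0][0]++ -> VV[0]=[1, 0, 0], msg_vec=[1, 0, 0]; VV[2]=max(VV[2],msg_vec) then VV[2][2]++ -> VV[2]=[1, 2, 5]
Event 1 stamp: [0, 0, 1]
Event 5 stamp: [1, 0, 0]
[0, 0, 1] <= [1, 0, 0]? False
[1, 0, 0] <= [0, 0, 1]? False
Relation: concurrent

Answer: concurrent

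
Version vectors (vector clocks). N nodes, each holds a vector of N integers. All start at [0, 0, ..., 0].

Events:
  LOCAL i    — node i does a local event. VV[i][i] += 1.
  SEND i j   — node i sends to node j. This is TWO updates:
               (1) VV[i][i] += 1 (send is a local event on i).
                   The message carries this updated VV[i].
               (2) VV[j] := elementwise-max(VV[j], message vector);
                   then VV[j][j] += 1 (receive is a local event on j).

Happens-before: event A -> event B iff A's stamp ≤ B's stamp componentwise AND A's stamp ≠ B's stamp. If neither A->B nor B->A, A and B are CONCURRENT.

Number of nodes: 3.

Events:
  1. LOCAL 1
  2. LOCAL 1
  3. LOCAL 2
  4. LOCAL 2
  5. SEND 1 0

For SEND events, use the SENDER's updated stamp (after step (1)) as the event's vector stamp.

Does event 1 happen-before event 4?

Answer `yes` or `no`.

Initial: VV[0]=[0, 0, 0]
Initial: VV[1]=[0, 0, 0]
Initial: VV[2]=[0, 0, 0]
Event 1: LOCAL 1: VV[1][1]++ -> VV[1]=[0, 1, 0]
Event 2: LOCAL 1: VV[1][1]++ -> VV[1]=[0, 2, 0]
Event 3: LOCAL 2: VV[2][2]++ -> VV[2]=[0, 0, 1]
Event 4: LOCAL 2: VV[2][2]++ -> VV[2]=[0, 0, 2]
Event 5: SEND 1->0: VV[1][1]++ -> VV[1]=[0, 3, 0], msg_vec=[0, 3, 0]; VV[0]=max(VV[0],msg_vec) then VV[0][0]++ -> VV[0]=[1, 3, 0]
Event 1 stamp: [0, 1, 0]
Event 4 stamp: [0, 0, 2]
[0, 1, 0] <= [0, 0, 2]? False. Equal? False. Happens-before: False

Answer: no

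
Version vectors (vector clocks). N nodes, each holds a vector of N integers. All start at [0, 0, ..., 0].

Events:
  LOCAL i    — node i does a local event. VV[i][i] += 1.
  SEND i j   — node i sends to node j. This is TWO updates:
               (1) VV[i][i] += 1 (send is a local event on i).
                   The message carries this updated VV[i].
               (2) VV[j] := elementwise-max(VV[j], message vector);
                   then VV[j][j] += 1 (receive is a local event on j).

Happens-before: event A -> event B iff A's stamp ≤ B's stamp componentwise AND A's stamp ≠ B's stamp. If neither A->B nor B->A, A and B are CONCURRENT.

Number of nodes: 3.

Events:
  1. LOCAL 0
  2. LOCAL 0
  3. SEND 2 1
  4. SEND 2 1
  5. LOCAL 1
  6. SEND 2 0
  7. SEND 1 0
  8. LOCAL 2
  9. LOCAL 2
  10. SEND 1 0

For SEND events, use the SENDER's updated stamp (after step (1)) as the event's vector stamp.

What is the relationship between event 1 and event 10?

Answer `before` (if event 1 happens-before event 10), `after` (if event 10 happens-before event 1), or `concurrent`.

Answer: concurrent

Derivation:
Initial: VV[0]=[0, 0, 0]
Initial: VV[1]=[0, 0, 0]
Initial: VV[2]=[0, 0, 0]
Event 1: LOCAL 0: VV[0][0]++ -> VV[0]=[1, 0, 0]
Event 2: LOCAL 0: VV[0][0]++ -> VV[0]=[2, 0, 0]
Event 3: SEND 2->1: VV[2][2]++ -> VV[2]=[0, 0, 1], msg_vec=[0, 0, 1]; VV[1]=max(VV[1],msg_vec) then VV[1][1]++ -> VV[1]=[0, 1, 1]
Event 4: SEND 2->1: VV[2][2]++ -> VV[2]=[0, 0, 2], msg_vec=[0, 0, 2]; VV[1]=max(VV[1],msg_vec) then VV[1][1]++ -> VV[1]=[0, 2, 2]
Event 5: LOCAL 1: VV[1][1]++ -> VV[1]=[0, 3, 2]
Event 6: SEND 2->0: VV[2][2]++ -> VV[2]=[0, 0, 3], msg_vec=[0, 0, 3]; VV[0]=max(VV[0],msg_vec) then VV[0][0]++ -> VV[0]=[3, 0, 3]
Event 7: SEND 1->0: VV[1][1]++ -> VV[1]=[0, 4, 2], msg_vec=[0, 4, 2]; VV[0]=max(VV[0],msg_vec) then VV[0][0]++ -> VV[0]=[4, 4, 3]
Event 8: LOCAL 2: VV[2][2]++ -> VV[2]=[0, 0, 4]
Event 9: LOCAL 2: VV[2][2]++ -> VV[2]=[0, 0, 5]
Event 10: SEND 1->0: VV[1][1]++ -> VV[1]=[0, 5, 2], msg_vec=[0, 5, 2]; VV[0]=max(VV[0],msg_vec) then VV[0][0]++ -> VV[0]=[5, 5, 3]
Event 1 stamp: [1, 0, 0]
Event 10 stamp: [0, 5, 2]
[1, 0, 0] <= [0, 5, 2]? False
[0, 5, 2] <= [1, 0, 0]? False
Relation: concurrent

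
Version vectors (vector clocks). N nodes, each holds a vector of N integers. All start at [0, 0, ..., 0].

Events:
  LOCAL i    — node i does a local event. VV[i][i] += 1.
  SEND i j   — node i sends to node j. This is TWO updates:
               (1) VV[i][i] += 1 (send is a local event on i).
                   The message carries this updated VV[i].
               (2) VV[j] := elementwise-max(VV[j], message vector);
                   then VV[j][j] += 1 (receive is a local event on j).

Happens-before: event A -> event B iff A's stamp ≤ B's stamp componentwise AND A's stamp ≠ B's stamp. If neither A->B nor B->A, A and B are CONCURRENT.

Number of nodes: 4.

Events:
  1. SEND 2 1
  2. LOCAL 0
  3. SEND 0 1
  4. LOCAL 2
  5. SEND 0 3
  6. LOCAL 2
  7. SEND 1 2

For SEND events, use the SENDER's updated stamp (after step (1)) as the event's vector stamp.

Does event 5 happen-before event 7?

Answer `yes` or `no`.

Answer: no

Derivation:
Initial: VV[0]=[0, 0, 0, 0]
Initial: VV[1]=[0, 0, 0, 0]
Initial: VV[2]=[0, 0, 0, 0]
Initial: VV[3]=[0, 0, 0, 0]
Event 1: SEND 2->1: VV[2][2]++ -> VV[2]=[0, 0, 1, 0], msg_vec=[0, 0, 1, 0]; VV[1]=max(VV[1],msg_vec) then VV[1][1]++ -> VV[1]=[0, 1, 1, 0]
Event 2: LOCAL 0: VV[0][0]++ -> VV[0]=[1, 0, 0, 0]
Event 3: SEND 0->1: VV[0][0]++ -> VV[0]=[2, 0, 0, 0], msg_vec=[2, 0, 0, 0]; VV[1]=max(VV[1],msg_vec) then VV[1][1]++ -> VV[1]=[2, 2, 1, 0]
Event 4: LOCAL 2: VV[2][2]++ -> VV[2]=[0, 0, 2, 0]
Event 5: SEND 0->3: VV[0][0]++ -> VV[0]=[3, 0, 0, 0], msg_vec=[3, 0, 0, 0]; VV[3]=max(VV[3],msg_vec) then VV[3][3]++ -> VV[3]=[3, 0, 0, 1]
Event 6: LOCAL 2: VV[2][2]++ -> VV[2]=[0, 0, 3, 0]
Event 7: SEND 1->2: VV[1][1]++ -> VV[1]=[2, 3, 1, 0], msg_vec=[2, 3, 1, 0]; VV[2]=max(VV[2],msg_vec) then VV[2][2]++ -> VV[2]=[2, 3, 4, 0]
Event 5 stamp: [3, 0, 0, 0]
Event 7 stamp: [2, 3, 1, 0]
[3, 0, 0, 0] <= [2, 3, 1, 0]? False. Equal? False. Happens-before: False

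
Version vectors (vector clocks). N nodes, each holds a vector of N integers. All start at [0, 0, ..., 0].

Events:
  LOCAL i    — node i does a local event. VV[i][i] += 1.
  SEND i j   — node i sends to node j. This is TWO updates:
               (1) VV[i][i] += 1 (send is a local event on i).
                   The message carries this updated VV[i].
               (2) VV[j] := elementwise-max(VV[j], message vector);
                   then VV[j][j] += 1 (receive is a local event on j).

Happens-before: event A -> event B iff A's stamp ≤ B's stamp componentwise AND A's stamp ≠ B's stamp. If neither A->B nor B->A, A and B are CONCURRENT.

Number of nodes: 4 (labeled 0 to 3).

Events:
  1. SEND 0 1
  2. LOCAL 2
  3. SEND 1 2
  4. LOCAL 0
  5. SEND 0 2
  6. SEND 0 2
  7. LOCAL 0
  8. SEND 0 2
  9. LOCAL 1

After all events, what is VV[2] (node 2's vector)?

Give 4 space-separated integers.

Answer: 6 2 5 0

Derivation:
Initial: VV[0]=[0, 0, 0, 0]
Initial: VV[1]=[0, 0, 0, 0]
Initial: VV[2]=[0, 0, 0, 0]
Initial: VV[3]=[0, 0, 0, 0]
Event 1: SEND 0->1: VV[0][0]++ -> VV[0]=[1, 0, 0, 0], msg_vec=[1, 0, 0, 0]; VV[1]=max(VV[1],msg_vec) then VV[1][1]++ -> VV[1]=[1, 1, 0, 0]
Event 2: LOCAL 2: VV[2][2]++ -> VV[2]=[0, 0, 1, 0]
Event 3: SEND 1->2: VV[1][1]++ -> VV[1]=[1, 2, 0, 0], msg_vec=[1, 2, 0, 0]; VV[2]=max(VV[2],msg_vec) then VV[2][2]++ -> VV[2]=[1, 2, 2, 0]
Event 4: LOCAL 0: VV[0][0]++ -> VV[0]=[2, 0, 0, 0]
Event 5: SEND 0->2: VV[0][0]++ -> VV[0]=[3, 0, 0, 0], msg_vec=[3, 0, 0, 0]; VV[2]=max(VV[2],msg_vec) then VV[2][2]++ -> VV[2]=[3, 2, 3, 0]
Event 6: SEND 0->2: VV[0][0]++ -> VV[0]=[4, 0, 0, 0], msg_vec=[4, 0, 0, 0]; VV[2]=max(VV[2],msg_vec) then VV[2][2]++ -> VV[2]=[4, 2, 4, 0]
Event 7: LOCAL 0: VV[0][0]++ -> VV[0]=[5, 0, 0, 0]
Event 8: SEND 0->2: VV[0][0]++ -> VV[0]=[6, 0, 0, 0], msg_vec=[6, 0, 0, 0]; VV[2]=max(VV[2],msg_vec) then VV[2][2]++ -> VV[2]=[6, 2, 5, 0]
Event 9: LOCAL 1: VV[1][1]++ -> VV[1]=[1, 3, 0, 0]
Final vectors: VV[0]=[6, 0, 0, 0]; VV[1]=[1, 3, 0, 0]; VV[2]=[6, 2, 5, 0]; VV[3]=[0, 0, 0, 0]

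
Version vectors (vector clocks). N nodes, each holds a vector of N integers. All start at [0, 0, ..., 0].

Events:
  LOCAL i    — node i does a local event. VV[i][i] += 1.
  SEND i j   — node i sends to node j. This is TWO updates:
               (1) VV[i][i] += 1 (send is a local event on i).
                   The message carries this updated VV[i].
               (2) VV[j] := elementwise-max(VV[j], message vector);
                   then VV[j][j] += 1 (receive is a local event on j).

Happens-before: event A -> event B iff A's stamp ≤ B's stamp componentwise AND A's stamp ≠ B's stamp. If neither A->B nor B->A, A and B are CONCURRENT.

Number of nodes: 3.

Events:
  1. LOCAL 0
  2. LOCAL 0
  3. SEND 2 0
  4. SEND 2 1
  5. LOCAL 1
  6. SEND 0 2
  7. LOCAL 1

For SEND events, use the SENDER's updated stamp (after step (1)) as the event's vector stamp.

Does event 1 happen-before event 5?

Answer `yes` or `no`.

Answer: no

Derivation:
Initial: VV[0]=[0, 0, 0]
Initial: VV[1]=[0, 0, 0]
Initial: VV[2]=[0, 0, 0]
Event 1: LOCAL 0: VV[0][0]++ -> VV[0]=[1, 0, 0]
Event 2: LOCAL 0: VV[0][0]++ -> VV[0]=[2, 0, 0]
Event 3: SEND 2->0: VV[2][2]++ -> VV[2]=[0, 0, 1], msg_vec=[0, 0, 1]; VV[0]=max(VV[0],msg_vec) then VV[0][0]++ -> VV[0]=[3, 0, 1]
Event 4: SEND 2->1: VV[2][2]++ -> VV[2]=[0, 0, 2], msg_vec=[0, 0, 2]; VV[1]=max(VV[1],msg_vec) then VV[1][1]++ -> VV[1]=[0, 1, 2]
Event 5: LOCAL 1: VV[1][1]++ -> VV[1]=[0, 2, 2]
Event 6: SEND 0->2: VV[0][0]++ -> VV[0]=[4, 0, 1], msg_vec=[4, 0, 1]; VV[2]=max(VV[2],msg_vec) then VV[2][2]++ -> VV[2]=[4, 0, 3]
Event 7: LOCAL 1: VV[1][1]++ -> VV[1]=[0, 3, 2]
Event 1 stamp: [1, 0, 0]
Event 5 stamp: [0, 2, 2]
[1, 0, 0] <= [0, 2, 2]? False. Equal? False. Happens-before: False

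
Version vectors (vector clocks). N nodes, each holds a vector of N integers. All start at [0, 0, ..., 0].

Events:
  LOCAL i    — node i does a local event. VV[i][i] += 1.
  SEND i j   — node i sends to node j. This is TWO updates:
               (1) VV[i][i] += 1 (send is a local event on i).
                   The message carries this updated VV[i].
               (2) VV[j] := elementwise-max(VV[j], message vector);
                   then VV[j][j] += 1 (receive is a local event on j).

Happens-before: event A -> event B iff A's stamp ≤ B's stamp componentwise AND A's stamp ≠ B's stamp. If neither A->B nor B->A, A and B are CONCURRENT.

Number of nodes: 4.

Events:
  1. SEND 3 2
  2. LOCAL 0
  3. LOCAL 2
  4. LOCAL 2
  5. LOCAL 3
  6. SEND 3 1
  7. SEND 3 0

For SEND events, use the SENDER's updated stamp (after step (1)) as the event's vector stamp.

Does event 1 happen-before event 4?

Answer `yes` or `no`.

Initial: VV[0]=[0, 0, 0, 0]
Initial: VV[1]=[0, 0, 0, 0]
Initial: VV[2]=[0, 0, 0, 0]
Initial: VV[3]=[0, 0, 0, 0]
Event 1: SEND 3->2: VV[3][3]++ -> VV[3]=[0, 0, 0, 1], msg_vec=[0, 0, 0, 1]; VV[2]=max(VV[2],msg_vec) then VV[2][2]++ -> VV[2]=[0, 0, 1, 1]
Event 2: LOCAL 0: VV[0][0]++ -> VV[0]=[1, 0, 0, 0]
Event 3: LOCAL 2: VV[2][2]++ -> VV[2]=[0, 0, 2, 1]
Event 4: LOCAL 2: VV[2][2]++ -> VV[2]=[0, 0, 3, 1]
Event 5: LOCAL 3: VV[3][3]++ -> VV[3]=[0, 0, 0, 2]
Event 6: SEND 3->1: VV[3][3]++ -> VV[3]=[0, 0, 0, 3], msg_vec=[0, 0, 0, 3]; VV[1]=max(VV[1],msg_vec) then VV[1][1]++ -> VV[1]=[0, 1, 0, 3]
Event 7: SEND 3->0: VV[3][3]++ -> VV[3]=[0, 0, 0, 4], msg_vec=[0, 0, 0, 4]; VV[0]=max(VV[0],msg_vec) then VV[0][0]++ -> VV[0]=[2, 0, 0, 4]
Event 1 stamp: [0, 0, 0, 1]
Event 4 stamp: [0, 0, 3, 1]
[0, 0, 0, 1] <= [0, 0, 3, 1]? True. Equal? False. Happens-before: True

Answer: yes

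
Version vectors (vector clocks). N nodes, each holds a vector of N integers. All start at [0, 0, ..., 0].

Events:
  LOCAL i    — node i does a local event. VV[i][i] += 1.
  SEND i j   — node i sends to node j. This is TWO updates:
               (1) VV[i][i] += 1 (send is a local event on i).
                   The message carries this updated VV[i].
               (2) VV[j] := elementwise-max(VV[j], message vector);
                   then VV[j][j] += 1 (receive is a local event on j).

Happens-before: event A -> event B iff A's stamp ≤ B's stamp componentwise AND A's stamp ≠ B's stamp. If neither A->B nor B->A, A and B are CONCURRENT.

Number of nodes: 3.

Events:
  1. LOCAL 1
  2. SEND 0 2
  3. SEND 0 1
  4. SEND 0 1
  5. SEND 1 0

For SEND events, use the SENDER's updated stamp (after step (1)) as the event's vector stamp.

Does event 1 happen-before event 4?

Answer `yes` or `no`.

Initial: VV[0]=[0, 0, 0]
Initial: VV[1]=[0, 0, 0]
Initial: VV[2]=[0, 0, 0]
Event 1: LOCAL 1: VV[1][1]++ -> VV[1]=[0, 1, 0]
Event 2: SEND 0->2: VV[0][0]++ -> VV[0]=[1, 0, 0], msg_vec=[1, 0, 0]; VV[2]=max(VV[2],msg_vec) then VV[2][2]++ -> VV[2]=[1, 0, 1]
Event 3: SEND 0->1: VV[0][0]++ -> VV[0]=[2, 0, 0], msg_vec=[2, 0, 0]; VV[1]=max(VV[1],msg_vec) then VV[1][1]++ -> VV[1]=[2, 2, 0]
Event 4: SEND 0->1: VV[0][0]++ -> VV[0]=[3, 0, 0], msg_vec=[3, 0, 0]; VV[1]=max(VV[1],msg_vec) then VV[1][1]++ -> VV[1]=[3, 3, 0]
Event 5: SEND 1->0: VV[1][1]++ -> VV[1]=[3, 4, 0], msg_vec=[3, 4, 0]; VV[0]=max(VV[0],msg_vec) then VV[0][0]++ -> VV[0]=[4, 4, 0]
Event 1 stamp: [0, 1, 0]
Event 4 stamp: [3, 0, 0]
[0, 1, 0] <= [3, 0, 0]? False. Equal? False. Happens-before: False

Answer: no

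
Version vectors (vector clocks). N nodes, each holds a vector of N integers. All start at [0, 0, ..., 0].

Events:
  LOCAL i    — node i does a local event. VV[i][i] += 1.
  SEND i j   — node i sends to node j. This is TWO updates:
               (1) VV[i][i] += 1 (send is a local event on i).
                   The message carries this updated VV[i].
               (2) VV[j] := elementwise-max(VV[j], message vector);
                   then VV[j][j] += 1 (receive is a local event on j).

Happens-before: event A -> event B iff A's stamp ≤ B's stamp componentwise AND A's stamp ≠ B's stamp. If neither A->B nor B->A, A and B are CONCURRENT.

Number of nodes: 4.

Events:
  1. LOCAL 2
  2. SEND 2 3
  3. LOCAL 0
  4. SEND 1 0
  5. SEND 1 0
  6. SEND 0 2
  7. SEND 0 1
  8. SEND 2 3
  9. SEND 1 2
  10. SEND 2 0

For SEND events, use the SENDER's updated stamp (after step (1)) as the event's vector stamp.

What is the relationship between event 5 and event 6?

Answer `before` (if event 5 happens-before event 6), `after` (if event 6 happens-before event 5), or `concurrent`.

Initial: VV[0]=[0, 0, 0, 0]
Initial: VV[1]=[0, 0, 0, 0]
Initial: VV[2]=[0, 0, 0, 0]
Initial: VV[3]=[0, 0, 0, 0]
Event 1: LOCAL 2: VV[2][2]++ -> VV[2]=[0, 0, 1, 0]
Event 2: SEND 2->3: VV[2][2]++ -> VV[2]=[0, 0, 2, 0], msg_vec=[0, 0, 2, 0]; VV[3]=max(VV[3],msg_vec) then VV[3][3]++ -> VV[3]=[0, 0, 2, 1]
Event 3: LOCAL 0: VV[0][0]++ -> VV[0]=[1, 0, 0, 0]
Event 4: SEND 1->0: VV[1][1]++ -> VV[1]=[0, 1, 0, 0], msg_vec=[0, 1, 0, 0]; VV[0]=max(VV[0],msg_vec) then VV[0][0]++ -> VV[0]=[2, 1, 0, 0]
Event 5: SEND 1->0: VV[1][1]++ -> VV[1]=[0, 2, 0, 0], msg_vec=[0, 2, 0, 0]; VV[0]=max(VV[0],msg_vec) then VV[0][0]++ -> VV[0]=[3, 2, 0, 0]
Event 6: SEND 0->2: VV[0][0]++ -> VV[0]=[4, 2, 0, 0], msg_vec=[4, 2, 0, 0]; VV[2]=max(VV[2],msg_vec) then VV[2][2]++ -> VV[2]=[4, 2, 3, 0]
Event 7: SEND 0->1: VV[0][0]++ -> VV[0]=[5, 2, 0, 0], msg_vec=[5, 2, 0, 0]; VV[1]=max(VV[1],msg_vec) then VV[1][1]++ -> VV[1]=[5, 3, 0, 0]
Event 8: SEND 2->3: VV[2][2]++ -> VV[2]=[4, 2, 4, 0], msg_vec=[4, 2, 4, 0]; VV[3]=max(VV[3],msg_vec) then VV[3][3]++ -> VV[3]=[4, 2, 4, 2]
Event 9: SEND 1->2: VV[1][1]++ -> VV[1]=[5, 4, 0, 0], msg_vec=[5, 4, 0, 0]; VV[2]=max(VV[2],msg_vec) then VV[2][2]++ -> VV[2]=[5, 4, 5, 0]
Event 10: SEND 2->0: VV[2][2]++ -> VV[2]=[5, 4, 6, 0], msg_vec=[5, 4, 6, 0]; VV[0]=max(VV[0],msg_vec) then VV[0][0]++ -> VV[0]=[6, 4, 6, 0]
Event 5 stamp: [0, 2, 0, 0]
Event 6 stamp: [4, 2, 0, 0]
[0, 2, 0, 0] <= [4, 2, 0, 0]? True
[4, 2, 0, 0] <= [0, 2, 0, 0]? False
Relation: before

Answer: before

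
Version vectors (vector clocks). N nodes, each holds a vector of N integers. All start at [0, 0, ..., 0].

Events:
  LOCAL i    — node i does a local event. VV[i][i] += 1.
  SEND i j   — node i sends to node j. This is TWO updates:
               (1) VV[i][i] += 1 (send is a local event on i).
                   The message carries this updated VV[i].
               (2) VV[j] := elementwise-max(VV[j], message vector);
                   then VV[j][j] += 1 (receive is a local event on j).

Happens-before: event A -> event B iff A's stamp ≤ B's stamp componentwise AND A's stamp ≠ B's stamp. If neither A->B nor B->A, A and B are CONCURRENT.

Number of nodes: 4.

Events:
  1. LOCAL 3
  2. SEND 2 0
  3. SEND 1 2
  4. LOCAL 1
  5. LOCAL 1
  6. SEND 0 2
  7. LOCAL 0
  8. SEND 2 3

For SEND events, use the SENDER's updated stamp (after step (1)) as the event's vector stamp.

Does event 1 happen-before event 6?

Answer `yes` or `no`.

Initial: VV[0]=[0, 0, 0, 0]
Initial: VV[1]=[0, 0, 0, 0]
Initial: VV[2]=[0, 0, 0, 0]
Initial: VV[3]=[0, 0, 0, 0]
Event 1: LOCAL 3: VV[3][3]++ -> VV[3]=[0, 0, 0, 1]
Event 2: SEND 2->0: VV[2][2]++ -> VV[2]=[0, 0, 1, 0], msg_vec=[0, 0, 1, 0]; VV[0]=max(VV[0],msg_vec) then VV[0][0]++ -> VV[0]=[1, 0, 1, 0]
Event 3: SEND 1->2: VV[1][1]++ -> VV[1]=[0, 1, 0, 0], msg_vec=[0, 1, 0, 0]; VV[2]=max(VV[2],msg_vec) then VV[2][2]++ -> VV[2]=[0, 1, 2, 0]
Event 4: LOCAL 1: VV[1][1]++ -> VV[1]=[0, 2, 0, 0]
Event 5: LOCAL 1: VV[1][1]++ -> VV[1]=[0, 3, 0, 0]
Event 6: SEND 0->2: VV[0][0]++ -> VV[0]=[2, 0, 1, 0], msg_vec=[2, 0, 1, 0]; VV[2]=max(VV[2],msg_vec) then VV[2][2]++ -> VV[2]=[2, 1, 3, 0]
Event 7: LOCAL 0: VV[0][0]++ -> VV[0]=[3, 0, 1, 0]
Event 8: SEND 2->3: VV[2][2]++ -> VV[2]=[2, 1, 4, 0], msg_vec=[2, 1, 4, 0]; VV[3]=max(VV[3],msg_vec) then VV[3][3]++ -> VV[3]=[2, 1, 4, 2]
Event 1 stamp: [0, 0, 0, 1]
Event 6 stamp: [2, 0, 1, 0]
[0, 0, 0, 1] <= [2, 0, 1, 0]? False. Equal? False. Happens-before: False

Answer: no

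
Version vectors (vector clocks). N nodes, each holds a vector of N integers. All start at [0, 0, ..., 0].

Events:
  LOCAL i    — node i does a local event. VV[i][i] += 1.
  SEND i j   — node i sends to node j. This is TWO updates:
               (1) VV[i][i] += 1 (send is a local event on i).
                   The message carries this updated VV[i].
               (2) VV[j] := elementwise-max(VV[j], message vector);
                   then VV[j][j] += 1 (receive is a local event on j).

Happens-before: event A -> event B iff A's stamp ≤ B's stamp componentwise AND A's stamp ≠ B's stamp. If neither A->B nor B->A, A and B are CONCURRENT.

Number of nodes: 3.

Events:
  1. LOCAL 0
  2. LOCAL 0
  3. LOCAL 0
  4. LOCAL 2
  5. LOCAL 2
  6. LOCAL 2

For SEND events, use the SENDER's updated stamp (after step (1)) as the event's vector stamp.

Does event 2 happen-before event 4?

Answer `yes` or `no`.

Answer: no

Derivation:
Initial: VV[0]=[0, 0, 0]
Initial: VV[1]=[0, 0, 0]
Initial: VV[2]=[0, 0, 0]
Event 1: LOCAL 0: VV[0][0]++ -> VV[0]=[1, 0, 0]
Event 2: LOCAL 0: VV[0][0]++ -> VV[0]=[2, 0, 0]
Event 3: LOCAL 0: VV[0][0]++ -> VV[0]=[3, 0, 0]
Event 4: LOCAL 2: VV[2][2]++ -> VV[2]=[0, 0, 1]
Event 5: LOCAL 2: VV[2][2]++ -> VV[2]=[0, 0, 2]
Event 6: LOCAL 2: VV[2][2]++ -> VV[2]=[0, 0, 3]
Event 2 stamp: [2, 0, 0]
Event 4 stamp: [0, 0, 1]
[2, 0, 0] <= [0, 0, 1]? False. Equal? False. Happens-before: False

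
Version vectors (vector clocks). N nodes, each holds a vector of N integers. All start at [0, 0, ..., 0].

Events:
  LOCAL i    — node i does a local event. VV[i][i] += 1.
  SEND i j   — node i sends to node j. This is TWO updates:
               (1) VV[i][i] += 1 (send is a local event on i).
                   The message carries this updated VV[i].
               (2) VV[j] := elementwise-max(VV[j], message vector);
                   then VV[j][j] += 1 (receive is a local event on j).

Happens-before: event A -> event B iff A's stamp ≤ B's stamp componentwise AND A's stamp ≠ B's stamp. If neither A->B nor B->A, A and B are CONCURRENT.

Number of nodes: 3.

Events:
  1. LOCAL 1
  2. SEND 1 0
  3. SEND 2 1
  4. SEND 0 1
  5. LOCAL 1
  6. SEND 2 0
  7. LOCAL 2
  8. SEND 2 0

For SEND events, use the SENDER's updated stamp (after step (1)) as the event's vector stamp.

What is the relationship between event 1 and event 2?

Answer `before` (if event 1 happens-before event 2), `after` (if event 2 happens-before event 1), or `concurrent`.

Answer: before

Derivation:
Initial: VV[0]=[0, 0, 0]
Initial: VV[1]=[0, 0, 0]
Initial: VV[2]=[0, 0, 0]
Event 1: LOCAL 1: VV[1][1]++ -> VV[1]=[0, 1, 0]
Event 2: SEND 1->0: VV[1][1]++ -> VV[1]=[0, 2, 0], msg_vec=[0, 2, 0]; VV[0]=max(VV[0],msg_vec) then VV[0][0]++ -> VV[0]=[1, 2, 0]
Event 3: SEND 2->1: VV[2][2]++ -> VV[2]=[0, 0, 1], msg_vec=[0, 0, 1]; VV[1]=max(VV[1],msg_vec) then VV[1][1]++ -> VV[1]=[0, 3, 1]
Event 4: SEND 0->1: VV[0][0]++ -> VV[0]=[2, 2, 0], msg_vec=[2, 2, 0]; VV[1]=max(VV[1],msg_vec) then VV[1][1]++ -> VV[1]=[2, 4, 1]
Event 5: LOCAL 1: VV[1][1]++ -> VV[1]=[2, 5, 1]
Event 6: SEND 2->0: VV[2][2]++ -> VV[2]=[0, 0, 2], msg_vec=[0, 0, 2]; VV[0]=max(VV[0],msg_vec) then VV[0][0]++ -> VV[0]=[3, 2, 2]
Event 7: LOCAL 2: VV[2][2]++ -> VV[2]=[0, 0, 3]
Event 8: SEND 2->0: VV[2][2]++ -> VV[2]=[0, 0, 4], msg_vec=[0, 0, 4]; VV[0]=max(VV[0],msg_vec) then VV[0][0]++ -> VV[0]=[4, 2, 4]
Event 1 stamp: [0, 1, 0]
Event 2 stamp: [0, 2, 0]
[0, 1, 0] <= [0, 2, 0]? True
[0, 2, 0] <= [0, 1, 0]? False
Relation: before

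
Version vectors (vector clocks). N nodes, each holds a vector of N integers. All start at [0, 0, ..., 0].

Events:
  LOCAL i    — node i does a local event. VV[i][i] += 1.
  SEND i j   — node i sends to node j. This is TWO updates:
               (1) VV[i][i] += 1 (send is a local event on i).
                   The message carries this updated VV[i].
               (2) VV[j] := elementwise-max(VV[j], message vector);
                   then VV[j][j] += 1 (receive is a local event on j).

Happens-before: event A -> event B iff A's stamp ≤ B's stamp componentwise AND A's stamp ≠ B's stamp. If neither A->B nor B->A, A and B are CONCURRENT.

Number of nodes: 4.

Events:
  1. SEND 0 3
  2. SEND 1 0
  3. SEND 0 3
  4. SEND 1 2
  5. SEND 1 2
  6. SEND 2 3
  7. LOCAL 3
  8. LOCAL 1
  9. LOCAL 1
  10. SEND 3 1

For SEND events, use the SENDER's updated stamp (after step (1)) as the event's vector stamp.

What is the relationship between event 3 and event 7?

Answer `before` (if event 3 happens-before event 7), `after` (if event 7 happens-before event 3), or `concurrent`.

Answer: before

Derivation:
Initial: VV[0]=[0, 0, 0, 0]
Initial: VV[1]=[0, 0, 0, 0]
Initial: VV[2]=[0, 0, 0, 0]
Initial: VV[3]=[0, 0, 0, 0]
Event 1: SEND 0->3: VV[0][0]++ -> VV[0]=[1, 0, 0, 0], msg_vec=[1, 0, 0, 0]; VV[3]=max(VV[3],msg_vec) then VV[3][3]++ -> VV[3]=[1, 0, 0, 1]
Event 2: SEND 1->0: VV[1][1]++ -> VV[1]=[0, 1, 0, 0], msg_vec=[0, 1, 0, 0]; VV[0]=max(VV[0],msg_vec) then VV[0][0]++ -> VV[0]=[2, 1, 0, 0]
Event 3: SEND 0->3: VV[0][0]++ -> VV[0]=[3, 1, 0, 0], msg_vec=[3, 1, 0, 0]; VV[3]=max(VV[3],msg_vec) then VV[3][3]++ -> VV[3]=[3, 1, 0, 2]
Event 4: SEND 1->2: VV[1][1]++ -> VV[1]=[0, 2, 0, 0], msg_vec=[0, 2, 0, 0]; VV[2]=max(VV[2],msg_vec) then VV[2][2]++ -> VV[2]=[0, 2, 1, 0]
Event 5: SEND 1->2: VV[1][1]++ -> VV[1]=[0, 3, 0, 0], msg_vec=[0, 3, 0, 0]; VV[2]=max(VV[2],msg_vec) then VV[2][2]++ -> VV[2]=[0, 3, 2, 0]
Event 6: SEND 2->3: VV[2][2]++ -> VV[2]=[0, 3, 3, 0], msg_vec=[0, 3, 3, 0]; VV[3]=max(VV[3],msg_vec) then VV[3][3]++ -> VV[3]=[3, 3, 3, 3]
Event 7: LOCAL 3: VV[3][3]++ -> VV[3]=[3, 3, 3, 4]
Event 8: LOCAL 1: VV[1][1]++ -> VV[1]=[0, 4, 0, 0]
Event 9: LOCAL 1: VV[1][1]++ -> VV[1]=[0, 5, 0, 0]
Event 10: SEND 3->1: VV[3][3]++ -> VV[3]=[3, 3, 3, 5], msg_vec=[3, 3, 3, 5]; VV[1]=max(VV[1],msg_vec) then VV[1][1]++ -> VV[1]=[3, 6, 3, 5]
Event 3 stamp: [3, 1, 0, 0]
Event 7 stamp: [3, 3, 3, 4]
[3, 1, 0, 0] <= [3, 3, 3, 4]? True
[3, 3, 3, 4] <= [3, 1, 0, 0]? False
Relation: before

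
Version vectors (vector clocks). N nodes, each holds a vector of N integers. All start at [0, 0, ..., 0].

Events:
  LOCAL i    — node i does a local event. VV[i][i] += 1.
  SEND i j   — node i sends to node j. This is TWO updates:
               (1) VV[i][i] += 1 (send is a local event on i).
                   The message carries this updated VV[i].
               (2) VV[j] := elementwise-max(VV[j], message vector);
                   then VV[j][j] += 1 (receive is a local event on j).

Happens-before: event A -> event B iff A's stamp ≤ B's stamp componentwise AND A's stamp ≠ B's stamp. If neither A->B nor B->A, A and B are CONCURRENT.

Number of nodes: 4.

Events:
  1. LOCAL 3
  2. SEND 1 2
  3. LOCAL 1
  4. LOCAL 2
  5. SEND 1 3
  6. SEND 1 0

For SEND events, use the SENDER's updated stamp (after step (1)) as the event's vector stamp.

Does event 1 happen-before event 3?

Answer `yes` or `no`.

Answer: no

Derivation:
Initial: VV[0]=[0, 0, 0, 0]
Initial: VV[1]=[0, 0, 0, 0]
Initial: VV[2]=[0, 0, 0, 0]
Initial: VV[3]=[0, 0, 0, 0]
Event 1: LOCAL 3: VV[3][3]++ -> VV[3]=[0, 0, 0, 1]
Event 2: SEND 1->2: VV[1][1]++ -> VV[1]=[0, 1, 0, 0], msg_vec=[0, 1, 0, 0]; VV[2]=max(VV[2],msg_vec) then VV[2][2]++ -> VV[2]=[0, 1, 1, 0]
Event 3: LOCAL 1: VV[1][1]++ -> VV[1]=[0, 2, 0, 0]
Event 4: LOCAL 2: VV[2][2]++ -> VV[2]=[0, 1, 2, 0]
Event 5: SEND 1->3: VV[1][1]++ -> VV[1]=[0, 3, 0, 0], msg_vec=[0, 3, 0, 0]; VV[3]=max(VV[3],msg_vec) then VV[3][3]++ -> VV[3]=[0, 3, 0, 2]
Event 6: SEND 1->0: VV[1][1]++ -> VV[1]=[0, 4, 0, 0], msg_vec=[0, 4, 0, 0]; VV[0]=max(VV[0],msg_vec) then VV[0][0]++ -> VV[0]=[1, 4, 0, 0]
Event 1 stamp: [0, 0, 0, 1]
Event 3 stamp: [0, 2, 0, 0]
[0, 0, 0, 1] <= [0, 2, 0, 0]? False. Equal? False. Happens-before: False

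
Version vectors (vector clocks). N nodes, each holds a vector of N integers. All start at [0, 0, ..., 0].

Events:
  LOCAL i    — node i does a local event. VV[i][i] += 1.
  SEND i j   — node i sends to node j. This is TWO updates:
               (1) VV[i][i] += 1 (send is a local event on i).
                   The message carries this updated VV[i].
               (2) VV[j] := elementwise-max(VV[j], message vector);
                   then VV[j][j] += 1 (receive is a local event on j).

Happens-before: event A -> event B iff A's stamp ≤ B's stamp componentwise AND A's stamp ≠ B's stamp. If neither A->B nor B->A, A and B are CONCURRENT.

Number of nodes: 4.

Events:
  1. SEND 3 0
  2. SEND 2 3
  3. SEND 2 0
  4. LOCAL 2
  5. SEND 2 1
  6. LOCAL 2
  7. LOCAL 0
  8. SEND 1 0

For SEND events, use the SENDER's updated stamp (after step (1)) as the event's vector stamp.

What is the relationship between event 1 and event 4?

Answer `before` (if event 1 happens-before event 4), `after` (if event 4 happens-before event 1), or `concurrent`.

Answer: concurrent

Derivation:
Initial: VV[0]=[0, 0, 0, 0]
Initial: VV[1]=[0, 0, 0, 0]
Initial: VV[2]=[0, 0, 0, 0]
Initial: VV[3]=[0, 0, 0, 0]
Event 1: SEND 3->0: VV[3][3]++ -> VV[3]=[0, 0, 0, 1], msg_vec=[0, 0, 0, 1]; VV[0]=max(VV[0],msg_vec) then VV[0][0]++ -> VV[0]=[1, 0, 0, 1]
Event 2: SEND 2->3: VV[2][2]++ -> VV[2]=[0, 0, 1, 0], msg_vec=[0, 0, 1, 0]; VV[3]=max(VV[3],msg_vec) then VV[3][3]++ -> VV[3]=[0, 0, 1, 2]
Event 3: SEND 2->0: VV[2][2]++ -> VV[2]=[0, 0, 2, 0], msg_vec=[0, 0, 2, 0]; VV[0]=max(VV[0],msg_vec) then VV[0][0]++ -> VV[0]=[2, 0, 2, 1]
Event 4: LOCAL 2: VV[2][2]++ -> VV[2]=[0, 0, 3, 0]
Event 5: SEND 2->1: VV[2][2]++ -> VV[2]=[0, 0, 4, 0], msg_vec=[0, 0, 4, 0]; VV[1]=max(VV[1],msg_vec) then VV[1][1]++ -> VV[1]=[0, 1, 4, 0]
Event 6: LOCAL 2: VV[2][2]++ -> VV[2]=[0, 0, 5, 0]
Event 7: LOCAL 0: VV[0][0]++ -> VV[0]=[3, 0, 2, 1]
Event 8: SEND 1->0: VV[1][1]++ -> VV[1]=[0, 2, 4, 0], msg_vec=[0, 2, 4, 0]; VV[0]=max(VV[0],msg_vec) then VV[0][0]++ -> VV[0]=[4, 2, 4, 1]
Event 1 stamp: [0, 0, 0, 1]
Event 4 stamp: [0, 0, 3, 0]
[0, 0, 0, 1] <= [0, 0, 3, 0]? False
[0, 0, 3, 0] <= [0, 0, 0, 1]? False
Relation: concurrent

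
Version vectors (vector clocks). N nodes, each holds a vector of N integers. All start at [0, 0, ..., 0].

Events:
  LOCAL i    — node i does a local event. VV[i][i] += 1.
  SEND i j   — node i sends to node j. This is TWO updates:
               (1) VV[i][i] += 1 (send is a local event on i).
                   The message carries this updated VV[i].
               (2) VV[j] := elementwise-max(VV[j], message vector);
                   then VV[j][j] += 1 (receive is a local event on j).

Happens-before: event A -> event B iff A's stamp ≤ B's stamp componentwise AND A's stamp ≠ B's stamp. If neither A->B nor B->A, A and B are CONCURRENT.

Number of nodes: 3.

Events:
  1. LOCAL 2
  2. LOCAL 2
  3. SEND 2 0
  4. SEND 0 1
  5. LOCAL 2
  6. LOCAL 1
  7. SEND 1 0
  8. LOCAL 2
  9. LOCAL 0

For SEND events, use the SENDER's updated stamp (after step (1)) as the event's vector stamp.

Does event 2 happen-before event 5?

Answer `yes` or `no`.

Answer: yes

Derivation:
Initial: VV[0]=[0, 0, 0]
Initial: VV[1]=[0, 0, 0]
Initial: VV[2]=[0, 0, 0]
Event 1: LOCAL 2: VV[2][2]++ -> VV[2]=[0, 0, 1]
Event 2: LOCAL 2: VV[2][2]++ -> VV[2]=[0, 0, 2]
Event 3: SEND 2->0: VV[2][2]++ -> VV[2]=[0, 0, 3], msg_vec=[0, 0, 3]; VV[0]=max(VV[0],msg_vec) then VV[0][0]++ -> VV[0]=[1, 0, 3]
Event 4: SEND 0->1: VV[0][0]++ -> VV[0]=[2, 0, 3], msg_vec=[2, 0, 3]; VV[1]=max(VV[1],msg_vec) then VV[1][1]++ -> VV[1]=[2, 1, 3]
Event 5: LOCAL 2: VV[2][2]++ -> VV[2]=[0, 0, 4]
Event 6: LOCAL 1: VV[1][1]++ -> VV[1]=[2, 2, 3]
Event 7: SEND 1->0: VV[1][1]++ -> VV[1]=[2, 3, 3], msg_vec=[2, 3, 3]; VV[0]=max(VV[0],msg_vec) then VV[0][0]++ -> VV[0]=[3, 3, 3]
Event 8: LOCAL 2: VV[2][2]++ -> VV[2]=[0, 0, 5]
Event 9: LOCAL 0: VV[0][0]++ -> VV[0]=[4, 3, 3]
Event 2 stamp: [0, 0, 2]
Event 5 stamp: [0, 0, 4]
[0, 0, 2] <= [0, 0, 4]? True. Equal? False. Happens-before: True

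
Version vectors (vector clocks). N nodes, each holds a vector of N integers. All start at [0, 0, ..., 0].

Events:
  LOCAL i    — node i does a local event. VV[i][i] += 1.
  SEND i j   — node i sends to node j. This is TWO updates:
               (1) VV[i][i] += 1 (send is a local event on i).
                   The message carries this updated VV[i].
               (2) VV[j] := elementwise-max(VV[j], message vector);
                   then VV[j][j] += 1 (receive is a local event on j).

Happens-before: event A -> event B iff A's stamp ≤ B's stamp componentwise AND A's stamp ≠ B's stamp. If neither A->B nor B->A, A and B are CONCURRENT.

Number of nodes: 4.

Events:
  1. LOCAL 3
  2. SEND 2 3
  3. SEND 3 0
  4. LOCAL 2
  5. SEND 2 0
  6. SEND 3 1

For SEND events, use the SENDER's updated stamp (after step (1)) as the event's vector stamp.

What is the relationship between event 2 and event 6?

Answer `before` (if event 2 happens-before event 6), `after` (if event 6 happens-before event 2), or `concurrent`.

Initial: VV[0]=[0, 0, 0, 0]
Initial: VV[1]=[0, 0, 0, 0]
Initial: VV[2]=[0, 0, 0, 0]
Initial: VV[3]=[0, 0, 0, 0]
Event 1: LOCAL 3: VV[3][3]++ -> VV[3]=[0, 0, 0, 1]
Event 2: SEND 2->3: VV[2][2]++ -> VV[2]=[0, 0, 1, 0], msg_vec=[0, 0, 1, 0]; VV[3]=max(VV[3],msg_vec) then VV[3][3]++ -> VV[3]=[0, 0, 1, 2]
Event 3: SEND 3->0: VV[3][3]++ -> VV[3]=[0, 0, 1, 3], msg_vec=[0, 0, 1, 3]; VV[0]=max(VV[0],msg_vec) then VV[0][0]++ -> VV[0]=[1, 0, 1, 3]
Event 4: LOCAL 2: VV[2][2]++ -> VV[2]=[0, 0, 2, 0]
Event 5: SEND 2->0: VV[2][2]++ -> VV[2]=[0, 0, 3, 0], msg_vec=[0, 0, 3, 0]; VV[0]=max(VV[0],msg_vec) then VV[0][0]++ -> VV[0]=[2, 0, 3, 3]
Event 6: SEND 3->1: VV[3][3]++ -> VV[3]=[0, 0, 1, 4], msg_vec=[0, 0, 1, 4]; VV[1]=max(VV[1],msg_vec) then VV[1][1]++ -> VV[1]=[0, 1, 1, 4]
Event 2 stamp: [0, 0, 1, 0]
Event 6 stamp: [0, 0, 1, 4]
[0, 0, 1, 0] <= [0, 0, 1, 4]? True
[0, 0, 1, 4] <= [0, 0, 1, 0]? False
Relation: before

Answer: before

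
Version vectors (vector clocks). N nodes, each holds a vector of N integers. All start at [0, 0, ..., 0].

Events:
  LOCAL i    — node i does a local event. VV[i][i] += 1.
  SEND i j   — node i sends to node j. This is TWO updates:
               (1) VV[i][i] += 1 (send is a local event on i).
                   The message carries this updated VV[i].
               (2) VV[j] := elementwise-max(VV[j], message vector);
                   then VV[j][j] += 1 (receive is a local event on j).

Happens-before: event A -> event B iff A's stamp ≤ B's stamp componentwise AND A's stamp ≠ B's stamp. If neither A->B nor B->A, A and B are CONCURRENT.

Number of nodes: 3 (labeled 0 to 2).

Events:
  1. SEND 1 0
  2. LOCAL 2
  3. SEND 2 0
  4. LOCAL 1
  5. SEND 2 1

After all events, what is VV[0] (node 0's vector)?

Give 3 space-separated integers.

Answer: 2 1 2

Derivation:
Initial: VV[0]=[0, 0, 0]
Initial: VV[1]=[0, 0, 0]
Initial: VV[2]=[0, 0, 0]
Event 1: SEND 1->0: VV[1][1]++ -> VV[1]=[0, 1, 0], msg_vec=[0, 1, 0]; VV[0]=max(VV[0],msg_vec) then VV[0][0]++ -> VV[0]=[1, 1, 0]
Event 2: LOCAL 2: VV[2][2]++ -> VV[2]=[0, 0, 1]
Event 3: SEND 2->0: VV[2][2]++ -> VV[2]=[0, 0, 2], msg_vec=[0, 0, 2]; VV[0]=max(VV[0],msg_vec) then VV[0][0]++ -> VV[0]=[2, 1, 2]
Event 4: LOCAL 1: VV[1][1]++ -> VV[1]=[0, 2, 0]
Event 5: SEND 2->1: VV[2][2]++ -> VV[2]=[0, 0, 3], msg_vec=[0, 0, 3]; VV[1]=max(VV[1],msg_vec) then VV[1][1]++ -> VV[1]=[0, 3, 3]
Final vectors: VV[0]=[2, 1, 2]; VV[1]=[0, 3, 3]; VV[2]=[0, 0, 3]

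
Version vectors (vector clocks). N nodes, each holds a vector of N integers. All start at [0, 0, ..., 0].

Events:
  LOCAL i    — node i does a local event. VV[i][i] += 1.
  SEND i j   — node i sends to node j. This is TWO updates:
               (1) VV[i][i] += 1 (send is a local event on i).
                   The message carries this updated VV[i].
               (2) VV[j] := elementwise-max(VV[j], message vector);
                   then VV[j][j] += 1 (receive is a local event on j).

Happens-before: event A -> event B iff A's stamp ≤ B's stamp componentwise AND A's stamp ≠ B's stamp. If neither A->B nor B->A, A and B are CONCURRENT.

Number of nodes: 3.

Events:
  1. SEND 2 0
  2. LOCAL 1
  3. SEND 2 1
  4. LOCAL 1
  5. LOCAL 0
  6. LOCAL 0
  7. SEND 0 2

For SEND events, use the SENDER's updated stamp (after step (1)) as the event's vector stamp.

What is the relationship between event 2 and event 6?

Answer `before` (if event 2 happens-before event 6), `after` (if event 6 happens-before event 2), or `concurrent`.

Answer: concurrent

Derivation:
Initial: VV[0]=[0, 0, 0]
Initial: VV[1]=[0, 0, 0]
Initial: VV[2]=[0, 0, 0]
Event 1: SEND 2->0: VV[2][2]++ -> VV[2]=[0, 0, 1], msg_vec=[0, 0, 1]; VV[0]=max(VV[0],msg_vec) then VV[0][0]++ -> VV[0]=[1, 0, 1]
Event 2: LOCAL 1: VV[1][1]++ -> VV[1]=[0, 1, 0]
Event 3: SEND 2->1: VV[2][2]++ -> VV[2]=[0, 0, 2], msg_vec=[0, 0, 2]; VV[1]=max(VV[1],msg_vec) then VV[1][1]++ -> VV[1]=[0, 2, 2]
Event 4: LOCAL 1: VV[1][1]++ -> VV[1]=[0, 3, 2]
Event 5: LOCAL 0: VV[0][0]++ -> VV[0]=[2, 0, 1]
Event 6: LOCAL 0: VV[0][0]++ -> VV[0]=[3, 0, 1]
Event 7: SEND 0->2: VV[0][0]++ -> VV[0]=[4, 0, 1], msg_vec=[4, 0, 1]; VV[2]=max(VV[2],msg_vec) then VV[2][2]++ -> VV[2]=[4, 0, 3]
Event 2 stamp: [0, 1, 0]
Event 6 stamp: [3, 0, 1]
[0, 1, 0] <= [3, 0, 1]? False
[3, 0, 1] <= [0, 1, 0]? False
Relation: concurrent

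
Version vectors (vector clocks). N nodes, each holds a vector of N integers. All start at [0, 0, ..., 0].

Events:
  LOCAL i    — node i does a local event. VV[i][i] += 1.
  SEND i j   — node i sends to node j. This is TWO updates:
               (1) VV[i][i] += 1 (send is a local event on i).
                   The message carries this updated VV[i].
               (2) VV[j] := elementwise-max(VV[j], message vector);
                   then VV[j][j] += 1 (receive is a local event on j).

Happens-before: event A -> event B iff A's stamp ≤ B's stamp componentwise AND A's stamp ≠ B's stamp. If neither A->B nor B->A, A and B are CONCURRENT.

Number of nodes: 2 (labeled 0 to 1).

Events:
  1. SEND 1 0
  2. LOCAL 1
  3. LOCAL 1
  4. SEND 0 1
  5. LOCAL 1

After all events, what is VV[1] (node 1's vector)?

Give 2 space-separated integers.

Initial: VV[0]=[0, 0]
Initial: VV[1]=[0, 0]
Event 1: SEND 1->0: VV[1][1]++ -> VV[1]=[0, 1], msg_vec=[0, 1]; VV[0]=max(VV[0],msg_vec) then VV[0][0]++ -> VV[0]=[1, 1]
Event 2: LOCAL 1: VV[1][1]++ -> VV[1]=[0, 2]
Event 3: LOCAL 1: VV[1][1]++ -> VV[1]=[0, 3]
Event 4: SEND 0->1: VV[0][0]++ -> VV[0]=[2, 1], msg_vec=[2, 1]; VV[1]=max(VV[1],msg_vec) then VV[1][1]++ -> VV[1]=[2, 4]
Event 5: LOCAL 1: VV[1][1]++ -> VV[1]=[2, 5]
Final vectors: VV[0]=[2, 1]; VV[1]=[2, 5]

Answer: 2 5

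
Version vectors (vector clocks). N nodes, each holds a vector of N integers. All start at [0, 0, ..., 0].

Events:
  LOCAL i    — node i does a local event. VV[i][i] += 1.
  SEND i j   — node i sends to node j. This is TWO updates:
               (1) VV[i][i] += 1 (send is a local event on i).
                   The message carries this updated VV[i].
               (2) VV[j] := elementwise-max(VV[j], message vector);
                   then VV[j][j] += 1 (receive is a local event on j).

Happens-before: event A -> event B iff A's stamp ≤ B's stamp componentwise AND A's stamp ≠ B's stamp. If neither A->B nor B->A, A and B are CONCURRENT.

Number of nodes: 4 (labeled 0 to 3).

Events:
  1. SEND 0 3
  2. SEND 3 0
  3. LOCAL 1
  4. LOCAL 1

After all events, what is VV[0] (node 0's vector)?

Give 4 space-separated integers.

Initial: VV[0]=[0, 0, 0, 0]
Initial: VV[1]=[0, 0, 0, 0]
Initial: VV[2]=[0, 0, 0, 0]
Initial: VV[3]=[0, 0, 0, 0]
Event 1: SEND 0->3: VV[0][0]++ -> VV[0]=[1, 0, 0, 0], msg_vec=[1, 0, 0, 0]; VV[3]=max(VV[3],msg_vec) then VV[3][3]++ -> VV[3]=[1, 0, 0, 1]
Event 2: SEND 3->0: VV[3][3]++ -> VV[3]=[1, 0, 0, 2], msg_vec=[1, 0, 0, 2]; VV[0]=max(VV[0],msg_vec) then VV[0][0]++ -> VV[0]=[2, 0, 0, 2]
Event 3: LOCAL 1: VV[1][1]++ -> VV[1]=[0, 1, 0, 0]
Event 4: LOCAL 1: VV[1][1]++ -> VV[1]=[0, 2, 0, 0]
Final vectors: VV[0]=[2, 0, 0, 2]; VV[1]=[0, 2, 0, 0]; VV[2]=[0, 0, 0, 0]; VV[3]=[1, 0, 0, 2]

Answer: 2 0 0 2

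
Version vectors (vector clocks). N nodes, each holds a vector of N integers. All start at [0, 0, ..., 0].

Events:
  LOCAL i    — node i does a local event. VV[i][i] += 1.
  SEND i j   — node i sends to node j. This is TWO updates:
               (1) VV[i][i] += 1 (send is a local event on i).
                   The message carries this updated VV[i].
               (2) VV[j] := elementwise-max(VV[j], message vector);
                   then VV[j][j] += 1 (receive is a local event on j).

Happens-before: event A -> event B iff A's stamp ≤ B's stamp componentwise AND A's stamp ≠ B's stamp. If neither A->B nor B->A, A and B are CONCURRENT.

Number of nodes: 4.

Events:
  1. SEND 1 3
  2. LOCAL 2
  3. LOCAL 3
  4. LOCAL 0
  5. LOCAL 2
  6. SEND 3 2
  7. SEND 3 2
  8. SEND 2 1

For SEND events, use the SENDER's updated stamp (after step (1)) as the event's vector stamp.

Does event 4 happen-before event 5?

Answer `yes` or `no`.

Answer: no

Derivation:
Initial: VV[0]=[0, 0, 0, 0]
Initial: VV[1]=[0, 0, 0, 0]
Initial: VV[2]=[0, 0, 0, 0]
Initial: VV[3]=[0, 0, 0, 0]
Event 1: SEND 1->3: VV[1][1]++ -> VV[1]=[0, 1, 0, 0], msg_vec=[0, 1, 0, 0]; VV[3]=max(VV[3],msg_vec) then VV[3][3]++ -> VV[3]=[0, 1, 0, 1]
Event 2: LOCAL 2: VV[2][2]++ -> VV[2]=[0, 0, 1, 0]
Event 3: LOCAL 3: VV[3][3]++ -> VV[3]=[0, 1, 0, 2]
Event 4: LOCAL 0: VV[0][0]++ -> VV[0]=[1, 0, 0, 0]
Event 5: LOCAL 2: VV[2][2]++ -> VV[2]=[0, 0, 2, 0]
Event 6: SEND 3->2: VV[3][3]++ -> VV[3]=[0, 1, 0, 3], msg_vec=[0, 1, 0, 3]; VV[2]=max(VV[2],msg_vec) then VV[2][2]++ -> VV[2]=[0, 1, 3, 3]
Event 7: SEND 3->2: VV[3][3]++ -> VV[3]=[0, 1, 0, 4], msg_vec=[0, 1, 0, 4]; VV[2]=max(VV[2],msg_vec) then VV[2][2]++ -> VV[2]=[0, 1, 4, 4]
Event 8: SEND 2->1: VV[2][2]++ -> VV[2]=[0, 1, 5, 4], msg_vec=[0, 1, 5, 4]; VV[1]=max(VV[1],msg_vec) then VV[1][1]++ -> VV[1]=[0, 2, 5, 4]
Event 4 stamp: [1, 0, 0, 0]
Event 5 stamp: [0, 0, 2, 0]
[1, 0, 0, 0] <= [0, 0, 2, 0]? False. Equal? False. Happens-before: False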